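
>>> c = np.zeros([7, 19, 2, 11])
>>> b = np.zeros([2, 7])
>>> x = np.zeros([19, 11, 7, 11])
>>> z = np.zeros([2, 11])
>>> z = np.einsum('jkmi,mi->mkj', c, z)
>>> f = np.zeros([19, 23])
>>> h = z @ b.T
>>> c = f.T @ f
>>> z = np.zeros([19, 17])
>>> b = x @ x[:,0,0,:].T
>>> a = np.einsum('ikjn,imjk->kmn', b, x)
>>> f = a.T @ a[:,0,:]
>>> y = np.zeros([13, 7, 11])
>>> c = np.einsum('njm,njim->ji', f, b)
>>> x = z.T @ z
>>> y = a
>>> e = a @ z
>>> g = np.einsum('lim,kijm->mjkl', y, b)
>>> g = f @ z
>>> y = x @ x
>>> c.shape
(11, 7)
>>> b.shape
(19, 11, 7, 19)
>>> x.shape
(17, 17)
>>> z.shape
(19, 17)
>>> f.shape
(19, 11, 19)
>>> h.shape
(2, 19, 2)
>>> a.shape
(11, 11, 19)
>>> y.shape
(17, 17)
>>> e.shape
(11, 11, 17)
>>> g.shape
(19, 11, 17)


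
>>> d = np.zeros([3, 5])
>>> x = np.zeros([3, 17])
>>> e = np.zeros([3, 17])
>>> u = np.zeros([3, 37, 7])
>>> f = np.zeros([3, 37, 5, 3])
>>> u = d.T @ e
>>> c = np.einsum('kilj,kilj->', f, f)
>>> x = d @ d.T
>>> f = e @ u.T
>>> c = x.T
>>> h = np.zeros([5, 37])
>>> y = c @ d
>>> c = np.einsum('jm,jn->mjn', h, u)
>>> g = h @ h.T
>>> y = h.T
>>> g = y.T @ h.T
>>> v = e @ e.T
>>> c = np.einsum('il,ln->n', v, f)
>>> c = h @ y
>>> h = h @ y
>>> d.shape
(3, 5)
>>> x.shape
(3, 3)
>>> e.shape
(3, 17)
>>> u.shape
(5, 17)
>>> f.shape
(3, 5)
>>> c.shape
(5, 5)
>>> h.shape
(5, 5)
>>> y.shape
(37, 5)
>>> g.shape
(5, 5)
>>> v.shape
(3, 3)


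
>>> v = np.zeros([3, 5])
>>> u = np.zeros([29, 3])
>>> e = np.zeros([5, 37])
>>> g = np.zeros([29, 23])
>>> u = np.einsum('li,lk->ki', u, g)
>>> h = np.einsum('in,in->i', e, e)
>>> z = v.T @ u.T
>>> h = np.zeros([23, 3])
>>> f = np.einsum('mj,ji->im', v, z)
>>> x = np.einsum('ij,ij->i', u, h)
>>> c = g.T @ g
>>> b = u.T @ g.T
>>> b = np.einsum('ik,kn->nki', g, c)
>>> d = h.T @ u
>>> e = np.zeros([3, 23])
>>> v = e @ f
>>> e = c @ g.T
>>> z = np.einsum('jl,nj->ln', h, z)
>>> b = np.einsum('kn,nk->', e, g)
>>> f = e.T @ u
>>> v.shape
(3, 3)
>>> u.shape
(23, 3)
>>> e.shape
(23, 29)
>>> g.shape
(29, 23)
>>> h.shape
(23, 3)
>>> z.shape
(3, 5)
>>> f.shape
(29, 3)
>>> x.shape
(23,)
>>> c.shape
(23, 23)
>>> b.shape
()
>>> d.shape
(3, 3)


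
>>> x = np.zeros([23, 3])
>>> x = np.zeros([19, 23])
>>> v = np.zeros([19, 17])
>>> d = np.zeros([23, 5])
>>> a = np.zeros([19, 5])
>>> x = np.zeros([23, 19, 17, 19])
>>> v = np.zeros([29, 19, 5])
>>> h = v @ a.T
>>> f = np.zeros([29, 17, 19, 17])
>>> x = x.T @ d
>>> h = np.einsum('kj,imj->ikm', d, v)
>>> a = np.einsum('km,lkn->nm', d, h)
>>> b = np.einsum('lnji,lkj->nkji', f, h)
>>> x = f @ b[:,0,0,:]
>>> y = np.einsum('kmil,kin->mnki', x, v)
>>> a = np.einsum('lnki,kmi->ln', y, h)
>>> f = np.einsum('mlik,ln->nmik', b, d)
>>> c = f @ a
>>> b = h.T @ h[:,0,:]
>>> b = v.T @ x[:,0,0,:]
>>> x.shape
(29, 17, 19, 17)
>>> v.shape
(29, 19, 5)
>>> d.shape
(23, 5)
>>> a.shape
(17, 5)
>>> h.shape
(29, 23, 19)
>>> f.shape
(5, 17, 19, 17)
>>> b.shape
(5, 19, 17)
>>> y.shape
(17, 5, 29, 19)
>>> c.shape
(5, 17, 19, 5)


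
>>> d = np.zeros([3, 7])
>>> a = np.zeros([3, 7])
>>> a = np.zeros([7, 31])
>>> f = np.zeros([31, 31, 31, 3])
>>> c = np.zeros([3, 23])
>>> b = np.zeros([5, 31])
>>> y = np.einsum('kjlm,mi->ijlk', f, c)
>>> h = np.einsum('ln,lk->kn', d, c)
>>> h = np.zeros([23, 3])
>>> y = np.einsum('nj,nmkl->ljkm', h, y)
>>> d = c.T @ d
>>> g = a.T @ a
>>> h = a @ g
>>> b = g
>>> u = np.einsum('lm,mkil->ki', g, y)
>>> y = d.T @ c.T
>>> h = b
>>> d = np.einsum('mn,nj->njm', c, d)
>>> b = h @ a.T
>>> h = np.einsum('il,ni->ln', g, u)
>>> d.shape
(23, 7, 3)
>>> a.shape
(7, 31)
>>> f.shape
(31, 31, 31, 3)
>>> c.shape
(3, 23)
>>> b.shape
(31, 7)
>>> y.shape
(7, 3)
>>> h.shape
(31, 3)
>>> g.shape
(31, 31)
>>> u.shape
(3, 31)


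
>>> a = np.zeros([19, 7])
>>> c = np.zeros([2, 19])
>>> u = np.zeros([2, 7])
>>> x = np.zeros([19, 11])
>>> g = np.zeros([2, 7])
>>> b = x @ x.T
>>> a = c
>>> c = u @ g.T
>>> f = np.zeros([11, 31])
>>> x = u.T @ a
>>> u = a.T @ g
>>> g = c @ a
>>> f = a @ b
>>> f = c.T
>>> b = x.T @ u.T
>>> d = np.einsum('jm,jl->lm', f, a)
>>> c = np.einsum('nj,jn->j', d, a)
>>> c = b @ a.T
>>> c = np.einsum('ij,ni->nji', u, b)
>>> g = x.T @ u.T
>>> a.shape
(2, 19)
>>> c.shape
(19, 7, 19)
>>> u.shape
(19, 7)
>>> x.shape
(7, 19)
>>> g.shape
(19, 19)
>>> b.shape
(19, 19)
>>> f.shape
(2, 2)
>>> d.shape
(19, 2)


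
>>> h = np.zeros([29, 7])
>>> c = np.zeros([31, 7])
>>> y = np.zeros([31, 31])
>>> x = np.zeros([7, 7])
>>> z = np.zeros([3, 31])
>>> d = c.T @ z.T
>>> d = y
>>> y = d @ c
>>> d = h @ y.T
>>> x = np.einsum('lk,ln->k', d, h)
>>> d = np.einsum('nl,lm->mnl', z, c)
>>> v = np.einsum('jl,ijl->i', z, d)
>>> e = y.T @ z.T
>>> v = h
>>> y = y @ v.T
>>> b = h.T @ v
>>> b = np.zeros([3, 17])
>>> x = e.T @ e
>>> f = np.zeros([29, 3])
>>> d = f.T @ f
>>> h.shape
(29, 7)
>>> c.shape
(31, 7)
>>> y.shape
(31, 29)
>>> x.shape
(3, 3)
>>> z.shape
(3, 31)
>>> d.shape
(3, 3)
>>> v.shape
(29, 7)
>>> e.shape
(7, 3)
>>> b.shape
(3, 17)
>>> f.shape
(29, 3)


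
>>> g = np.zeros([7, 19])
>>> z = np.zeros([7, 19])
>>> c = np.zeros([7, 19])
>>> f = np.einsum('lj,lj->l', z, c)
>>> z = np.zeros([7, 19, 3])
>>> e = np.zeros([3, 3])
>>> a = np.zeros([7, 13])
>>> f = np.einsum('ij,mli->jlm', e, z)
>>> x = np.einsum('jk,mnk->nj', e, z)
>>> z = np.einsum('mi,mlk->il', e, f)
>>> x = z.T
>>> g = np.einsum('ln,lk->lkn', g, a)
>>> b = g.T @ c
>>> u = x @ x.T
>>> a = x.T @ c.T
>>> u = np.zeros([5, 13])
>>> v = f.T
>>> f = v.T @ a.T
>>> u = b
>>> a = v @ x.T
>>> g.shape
(7, 13, 19)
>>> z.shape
(3, 19)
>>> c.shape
(7, 19)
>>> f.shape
(3, 19, 3)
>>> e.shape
(3, 3)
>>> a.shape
(7, 19, 19)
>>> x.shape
(19, 3)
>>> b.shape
(19, 13, 19)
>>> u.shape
(19, 13, 19)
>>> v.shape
(7, 19, 3)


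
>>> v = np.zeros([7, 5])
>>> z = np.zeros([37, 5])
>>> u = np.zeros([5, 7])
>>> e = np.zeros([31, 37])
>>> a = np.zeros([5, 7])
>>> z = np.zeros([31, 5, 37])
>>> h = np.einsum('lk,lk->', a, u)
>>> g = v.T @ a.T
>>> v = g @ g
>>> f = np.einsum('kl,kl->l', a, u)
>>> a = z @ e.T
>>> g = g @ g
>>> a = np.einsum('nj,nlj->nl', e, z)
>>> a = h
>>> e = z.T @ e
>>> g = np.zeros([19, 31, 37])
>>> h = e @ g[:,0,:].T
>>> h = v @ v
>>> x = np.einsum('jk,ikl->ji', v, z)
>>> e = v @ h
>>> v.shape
(5, 5)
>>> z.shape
(31, 5, 37)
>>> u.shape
(5, 7)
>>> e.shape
(5, 5)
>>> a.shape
()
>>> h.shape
(5, 5)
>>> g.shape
(19, 31, 37)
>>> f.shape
(7,)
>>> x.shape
(5, 31)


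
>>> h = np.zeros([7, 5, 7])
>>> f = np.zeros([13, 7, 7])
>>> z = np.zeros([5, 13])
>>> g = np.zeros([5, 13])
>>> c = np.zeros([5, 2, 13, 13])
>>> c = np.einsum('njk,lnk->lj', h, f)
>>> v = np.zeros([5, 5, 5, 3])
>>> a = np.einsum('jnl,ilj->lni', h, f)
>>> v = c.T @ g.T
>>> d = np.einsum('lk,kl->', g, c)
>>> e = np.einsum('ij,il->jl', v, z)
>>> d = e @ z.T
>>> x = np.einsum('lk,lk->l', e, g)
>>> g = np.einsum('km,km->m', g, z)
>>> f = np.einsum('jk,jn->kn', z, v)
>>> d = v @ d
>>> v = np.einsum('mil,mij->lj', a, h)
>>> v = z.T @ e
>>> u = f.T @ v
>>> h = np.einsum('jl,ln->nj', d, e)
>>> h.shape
(13, 5)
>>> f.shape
(13, 5)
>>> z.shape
(5, 13)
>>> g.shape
(13,)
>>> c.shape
(13, 5)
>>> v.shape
(13, 13)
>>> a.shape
(7, 5, 13)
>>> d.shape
(5, 5)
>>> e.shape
(5, 13)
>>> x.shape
(5,)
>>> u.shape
(5, 13)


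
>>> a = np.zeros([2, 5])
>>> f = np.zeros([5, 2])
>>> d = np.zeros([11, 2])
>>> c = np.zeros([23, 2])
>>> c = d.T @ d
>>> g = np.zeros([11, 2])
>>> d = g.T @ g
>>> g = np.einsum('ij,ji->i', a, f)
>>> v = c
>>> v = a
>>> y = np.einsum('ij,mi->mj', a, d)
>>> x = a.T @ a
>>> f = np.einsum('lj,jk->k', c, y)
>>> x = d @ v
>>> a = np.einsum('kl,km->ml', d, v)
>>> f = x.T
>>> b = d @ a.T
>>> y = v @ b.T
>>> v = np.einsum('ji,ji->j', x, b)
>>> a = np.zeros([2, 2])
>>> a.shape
(2, 2)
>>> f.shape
(5, 2)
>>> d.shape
(2, 2)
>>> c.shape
(2, 2)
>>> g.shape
(2,)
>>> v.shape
(2,)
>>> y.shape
(2, 2)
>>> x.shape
(2, 5)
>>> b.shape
(2, 5)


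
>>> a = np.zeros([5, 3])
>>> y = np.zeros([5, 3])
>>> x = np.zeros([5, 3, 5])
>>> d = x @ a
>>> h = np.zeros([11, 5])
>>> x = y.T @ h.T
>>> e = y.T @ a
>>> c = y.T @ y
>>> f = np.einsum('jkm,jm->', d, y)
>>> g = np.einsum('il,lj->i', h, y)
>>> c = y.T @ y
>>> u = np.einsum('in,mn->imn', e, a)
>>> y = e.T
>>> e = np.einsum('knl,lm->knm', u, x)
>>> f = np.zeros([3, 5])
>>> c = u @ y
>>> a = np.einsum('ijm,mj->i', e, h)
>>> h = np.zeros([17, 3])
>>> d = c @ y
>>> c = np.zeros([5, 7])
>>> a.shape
(3,)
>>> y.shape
(3, 3)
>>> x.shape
(3, 11)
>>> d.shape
(3, 5, 3)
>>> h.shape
(17, 3)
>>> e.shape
(3, 5, 11)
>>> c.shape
(5, 7)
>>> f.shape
(3, 5)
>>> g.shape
(11,)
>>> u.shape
(3, 5, 3)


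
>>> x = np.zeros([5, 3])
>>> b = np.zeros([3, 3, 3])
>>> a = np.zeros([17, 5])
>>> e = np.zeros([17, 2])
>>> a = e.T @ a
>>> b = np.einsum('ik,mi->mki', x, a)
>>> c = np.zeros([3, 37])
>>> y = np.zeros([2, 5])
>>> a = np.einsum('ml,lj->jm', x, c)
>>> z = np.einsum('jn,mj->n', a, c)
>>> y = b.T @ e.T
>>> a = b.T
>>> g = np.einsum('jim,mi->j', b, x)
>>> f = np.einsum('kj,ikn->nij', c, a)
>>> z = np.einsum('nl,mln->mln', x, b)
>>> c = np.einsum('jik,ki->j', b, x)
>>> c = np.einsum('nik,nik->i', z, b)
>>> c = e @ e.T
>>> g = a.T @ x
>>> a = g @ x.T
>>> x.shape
(5, 3)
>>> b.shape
(2, 3, 5)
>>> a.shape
(2, 3, 5)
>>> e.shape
(17, 2)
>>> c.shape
(17, 17)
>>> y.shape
(5, 3, 17)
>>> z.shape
(2, 3, 5)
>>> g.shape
(2, 3, 3)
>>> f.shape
(2, 5, 37)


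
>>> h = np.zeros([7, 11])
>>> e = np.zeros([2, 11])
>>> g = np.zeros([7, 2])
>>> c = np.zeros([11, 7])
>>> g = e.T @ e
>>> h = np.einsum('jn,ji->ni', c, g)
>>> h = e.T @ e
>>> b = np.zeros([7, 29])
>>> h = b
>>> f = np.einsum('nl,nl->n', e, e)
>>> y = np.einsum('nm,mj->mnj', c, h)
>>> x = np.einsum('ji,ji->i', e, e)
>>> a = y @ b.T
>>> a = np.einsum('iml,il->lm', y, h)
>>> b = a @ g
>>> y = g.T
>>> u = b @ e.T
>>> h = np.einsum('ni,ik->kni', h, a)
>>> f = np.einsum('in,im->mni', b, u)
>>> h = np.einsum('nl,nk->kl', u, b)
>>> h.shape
(11, 2)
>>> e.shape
(2, 11)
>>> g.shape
(11, 11)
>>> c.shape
(11, 7)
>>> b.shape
(29, 11)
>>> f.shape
(2, 11, 29)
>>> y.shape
(11, 11)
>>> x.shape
(11,)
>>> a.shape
(29, 11)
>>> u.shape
(29, 2)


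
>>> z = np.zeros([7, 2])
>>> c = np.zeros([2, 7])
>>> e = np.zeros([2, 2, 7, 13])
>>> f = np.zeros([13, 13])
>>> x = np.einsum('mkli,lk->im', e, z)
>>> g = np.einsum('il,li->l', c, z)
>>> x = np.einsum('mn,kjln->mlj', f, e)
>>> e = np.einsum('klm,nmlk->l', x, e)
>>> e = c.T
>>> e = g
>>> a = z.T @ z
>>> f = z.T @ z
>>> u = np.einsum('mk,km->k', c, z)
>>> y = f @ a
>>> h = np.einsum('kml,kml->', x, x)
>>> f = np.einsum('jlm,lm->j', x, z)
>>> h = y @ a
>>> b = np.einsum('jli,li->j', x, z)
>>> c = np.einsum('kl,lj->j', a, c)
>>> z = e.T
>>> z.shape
(7,)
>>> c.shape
(7,)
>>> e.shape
(7,)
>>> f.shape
(13,)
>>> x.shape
(13, 7, 2)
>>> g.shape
(7,)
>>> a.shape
(2, 2)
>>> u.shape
(7,)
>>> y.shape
(2, 2)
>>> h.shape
(2, 2)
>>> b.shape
(13,)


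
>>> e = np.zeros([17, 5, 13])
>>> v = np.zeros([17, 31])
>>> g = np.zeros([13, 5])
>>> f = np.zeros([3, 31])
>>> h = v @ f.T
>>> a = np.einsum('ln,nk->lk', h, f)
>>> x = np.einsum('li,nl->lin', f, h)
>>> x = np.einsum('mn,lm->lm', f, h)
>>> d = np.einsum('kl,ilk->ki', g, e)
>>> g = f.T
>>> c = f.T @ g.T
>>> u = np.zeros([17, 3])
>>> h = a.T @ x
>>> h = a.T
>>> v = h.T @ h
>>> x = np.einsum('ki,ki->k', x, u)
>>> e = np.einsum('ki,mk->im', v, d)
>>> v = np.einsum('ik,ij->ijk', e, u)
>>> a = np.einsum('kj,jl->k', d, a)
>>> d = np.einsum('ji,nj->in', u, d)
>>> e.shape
(17, 13)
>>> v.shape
(17, 3, 13)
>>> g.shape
(31, 3)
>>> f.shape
(3, 31)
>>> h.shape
(31, 17)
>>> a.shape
(13,)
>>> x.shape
(17,)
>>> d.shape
(3, 13)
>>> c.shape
(31, 31)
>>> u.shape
(17, 3)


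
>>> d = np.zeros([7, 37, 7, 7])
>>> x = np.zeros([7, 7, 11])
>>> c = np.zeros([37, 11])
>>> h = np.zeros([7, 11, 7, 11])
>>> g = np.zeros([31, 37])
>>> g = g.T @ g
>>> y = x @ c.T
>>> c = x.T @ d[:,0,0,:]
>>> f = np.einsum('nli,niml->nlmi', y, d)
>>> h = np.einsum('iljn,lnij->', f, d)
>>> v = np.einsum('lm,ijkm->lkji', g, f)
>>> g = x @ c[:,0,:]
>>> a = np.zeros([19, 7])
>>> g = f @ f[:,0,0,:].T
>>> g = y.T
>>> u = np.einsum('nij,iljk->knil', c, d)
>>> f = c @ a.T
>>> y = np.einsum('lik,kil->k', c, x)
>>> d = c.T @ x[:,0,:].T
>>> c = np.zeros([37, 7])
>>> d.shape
(7, 7, 7)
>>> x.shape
(7, 7, 11)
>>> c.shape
(37, 7)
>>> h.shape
()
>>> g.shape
(37, 7, 7)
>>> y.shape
(7,)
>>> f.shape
(11, 7, 19)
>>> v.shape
(37, 7, 7, 7)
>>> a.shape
(19, 7)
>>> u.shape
(7, 11, 7, 37)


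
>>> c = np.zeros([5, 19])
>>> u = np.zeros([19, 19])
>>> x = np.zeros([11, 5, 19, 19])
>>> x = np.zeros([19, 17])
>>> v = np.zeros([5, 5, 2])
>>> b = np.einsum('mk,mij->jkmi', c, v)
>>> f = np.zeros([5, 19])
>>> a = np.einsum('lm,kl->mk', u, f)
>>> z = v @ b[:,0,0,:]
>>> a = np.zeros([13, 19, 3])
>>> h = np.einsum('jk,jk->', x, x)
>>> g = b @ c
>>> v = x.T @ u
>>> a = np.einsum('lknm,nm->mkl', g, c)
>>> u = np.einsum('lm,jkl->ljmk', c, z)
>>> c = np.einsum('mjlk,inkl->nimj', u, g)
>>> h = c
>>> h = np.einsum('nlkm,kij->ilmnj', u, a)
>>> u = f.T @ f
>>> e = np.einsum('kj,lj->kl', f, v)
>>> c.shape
(19, 2, 5, 5)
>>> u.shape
(19, 19)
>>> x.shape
(19, 17)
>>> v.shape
(17, 19)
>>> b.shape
(2, 19, 5, 5)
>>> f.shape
(5, 19)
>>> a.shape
(19, 19, 2)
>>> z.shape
(5, 5, 5)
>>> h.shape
(19, 5, 5, 5, 2)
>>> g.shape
(2, 19, 5, 19)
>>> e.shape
(5, 17)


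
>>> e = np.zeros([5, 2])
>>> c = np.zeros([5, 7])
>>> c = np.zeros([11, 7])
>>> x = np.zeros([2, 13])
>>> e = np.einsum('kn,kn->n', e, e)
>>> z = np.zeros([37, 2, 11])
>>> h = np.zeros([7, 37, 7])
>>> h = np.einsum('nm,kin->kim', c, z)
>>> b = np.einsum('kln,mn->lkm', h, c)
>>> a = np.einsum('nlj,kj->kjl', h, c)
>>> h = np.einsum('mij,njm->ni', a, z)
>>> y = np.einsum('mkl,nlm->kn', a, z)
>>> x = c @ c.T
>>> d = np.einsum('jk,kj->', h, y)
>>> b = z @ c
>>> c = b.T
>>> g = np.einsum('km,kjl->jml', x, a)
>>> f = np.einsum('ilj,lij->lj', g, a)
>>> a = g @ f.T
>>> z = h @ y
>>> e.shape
(2,)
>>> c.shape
(7, 2, 37)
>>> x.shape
(11, 11)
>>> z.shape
(37, 37)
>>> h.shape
(37, 7)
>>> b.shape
(37, 2, 7)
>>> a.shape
(7, 11, 11)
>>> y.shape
(7, 37)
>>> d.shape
()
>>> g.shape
(7, 11, 2)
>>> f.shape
(11, 2)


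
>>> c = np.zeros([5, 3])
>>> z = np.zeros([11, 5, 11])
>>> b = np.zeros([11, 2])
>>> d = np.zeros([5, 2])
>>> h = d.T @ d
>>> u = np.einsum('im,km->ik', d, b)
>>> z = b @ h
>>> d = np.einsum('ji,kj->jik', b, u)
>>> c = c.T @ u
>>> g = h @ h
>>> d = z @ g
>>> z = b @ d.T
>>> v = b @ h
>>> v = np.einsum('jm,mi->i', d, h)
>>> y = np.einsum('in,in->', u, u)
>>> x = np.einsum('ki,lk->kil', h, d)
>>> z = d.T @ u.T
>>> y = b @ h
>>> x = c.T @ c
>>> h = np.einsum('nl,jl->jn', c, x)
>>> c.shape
(3, 11)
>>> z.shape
(2, 5)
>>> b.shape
(11, 2)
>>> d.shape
(11, 2)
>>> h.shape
(11, 3)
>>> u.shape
(5, 11)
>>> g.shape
(2, 2)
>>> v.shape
(2,)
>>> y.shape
(11, 2)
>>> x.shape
(11, 11)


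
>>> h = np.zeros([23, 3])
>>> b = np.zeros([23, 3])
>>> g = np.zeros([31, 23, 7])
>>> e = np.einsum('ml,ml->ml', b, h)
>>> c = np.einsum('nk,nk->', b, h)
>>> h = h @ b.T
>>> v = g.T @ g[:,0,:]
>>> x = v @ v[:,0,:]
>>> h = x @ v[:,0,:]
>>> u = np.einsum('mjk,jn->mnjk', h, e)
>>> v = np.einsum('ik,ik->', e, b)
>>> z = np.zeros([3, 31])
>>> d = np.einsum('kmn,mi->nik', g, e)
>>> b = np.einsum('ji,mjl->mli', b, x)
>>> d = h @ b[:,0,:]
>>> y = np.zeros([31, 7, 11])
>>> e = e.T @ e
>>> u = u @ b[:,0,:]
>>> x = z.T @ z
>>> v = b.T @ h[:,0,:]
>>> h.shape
(7, 23, 7)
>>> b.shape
(7, 7, 3)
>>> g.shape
(31, 23, 7)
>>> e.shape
(3, 3)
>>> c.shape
()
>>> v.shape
(3, 7, 7)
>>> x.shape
(31, 31)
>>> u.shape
(7, 3, 23, 3)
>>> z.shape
(3, 31)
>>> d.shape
(7, 23, 3)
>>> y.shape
(31, 7, 11)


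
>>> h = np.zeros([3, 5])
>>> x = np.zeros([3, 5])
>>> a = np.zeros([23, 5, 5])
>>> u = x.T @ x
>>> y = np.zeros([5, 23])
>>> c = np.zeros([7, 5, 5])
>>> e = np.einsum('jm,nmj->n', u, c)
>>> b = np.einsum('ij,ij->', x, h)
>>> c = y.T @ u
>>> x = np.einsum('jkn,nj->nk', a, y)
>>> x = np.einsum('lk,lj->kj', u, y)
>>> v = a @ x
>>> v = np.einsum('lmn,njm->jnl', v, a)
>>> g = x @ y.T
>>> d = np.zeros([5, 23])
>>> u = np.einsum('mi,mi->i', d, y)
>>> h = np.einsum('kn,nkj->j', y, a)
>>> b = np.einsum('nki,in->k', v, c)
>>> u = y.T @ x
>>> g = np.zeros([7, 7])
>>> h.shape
(5,)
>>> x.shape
(5, 23)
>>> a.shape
(23, 5, 5)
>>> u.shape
(23, 23)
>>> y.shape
(5, 23)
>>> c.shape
(23, 5)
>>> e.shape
(7,)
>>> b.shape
(23,)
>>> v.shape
(5, 23, 23)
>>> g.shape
(7, 7)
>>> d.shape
(5, 23)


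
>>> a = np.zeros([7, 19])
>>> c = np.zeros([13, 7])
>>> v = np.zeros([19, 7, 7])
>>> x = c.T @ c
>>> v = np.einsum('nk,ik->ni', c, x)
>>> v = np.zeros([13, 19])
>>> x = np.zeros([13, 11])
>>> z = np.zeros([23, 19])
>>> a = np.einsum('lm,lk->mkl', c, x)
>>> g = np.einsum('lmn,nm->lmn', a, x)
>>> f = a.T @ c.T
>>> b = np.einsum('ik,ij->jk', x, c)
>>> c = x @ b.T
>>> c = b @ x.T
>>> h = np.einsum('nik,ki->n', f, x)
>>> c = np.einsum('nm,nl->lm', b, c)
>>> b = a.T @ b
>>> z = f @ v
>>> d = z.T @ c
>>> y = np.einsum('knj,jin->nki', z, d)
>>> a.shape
(7, 11, 13)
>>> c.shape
(13, 11)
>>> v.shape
(13, 19)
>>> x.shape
(13, 11)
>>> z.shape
(13, 11, 19)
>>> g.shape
(7, 11, 13)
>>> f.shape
(13, 11, 13)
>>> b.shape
(13, 11, 11)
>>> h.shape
(13,)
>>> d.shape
(19, 11, 11)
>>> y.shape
(11, 13, 11)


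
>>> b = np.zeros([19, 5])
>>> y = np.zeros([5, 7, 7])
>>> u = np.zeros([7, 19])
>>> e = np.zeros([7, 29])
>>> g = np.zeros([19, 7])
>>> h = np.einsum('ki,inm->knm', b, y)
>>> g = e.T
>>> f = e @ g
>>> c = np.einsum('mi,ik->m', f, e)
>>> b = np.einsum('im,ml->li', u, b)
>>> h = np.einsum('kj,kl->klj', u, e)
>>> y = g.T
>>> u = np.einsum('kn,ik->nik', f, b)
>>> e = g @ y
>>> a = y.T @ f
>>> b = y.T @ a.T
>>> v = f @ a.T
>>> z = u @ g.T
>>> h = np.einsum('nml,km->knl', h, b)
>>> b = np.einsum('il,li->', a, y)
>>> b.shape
()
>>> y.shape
(7, 29)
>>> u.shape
(7, 5, 7)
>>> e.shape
(29, 29)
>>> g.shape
(29, 7)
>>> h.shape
(29, 7, 19)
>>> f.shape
(7, 7)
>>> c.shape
(7,)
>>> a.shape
(29, 7)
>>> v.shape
(7, 29)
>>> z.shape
(7, 5, 29)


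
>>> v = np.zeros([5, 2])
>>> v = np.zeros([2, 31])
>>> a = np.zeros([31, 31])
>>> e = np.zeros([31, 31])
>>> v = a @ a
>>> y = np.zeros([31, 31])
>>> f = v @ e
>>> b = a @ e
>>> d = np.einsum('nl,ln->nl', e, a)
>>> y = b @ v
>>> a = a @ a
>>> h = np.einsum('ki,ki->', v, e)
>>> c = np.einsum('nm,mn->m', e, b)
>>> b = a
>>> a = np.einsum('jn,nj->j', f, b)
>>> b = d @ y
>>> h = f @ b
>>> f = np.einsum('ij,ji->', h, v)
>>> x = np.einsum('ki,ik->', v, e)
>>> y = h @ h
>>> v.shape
(31, 31)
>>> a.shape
(31,)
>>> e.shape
(31, 31)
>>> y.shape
(31, 31)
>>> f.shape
()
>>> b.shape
(31, 31)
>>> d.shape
(31, 31)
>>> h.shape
(31, 31)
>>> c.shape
(31,)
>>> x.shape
()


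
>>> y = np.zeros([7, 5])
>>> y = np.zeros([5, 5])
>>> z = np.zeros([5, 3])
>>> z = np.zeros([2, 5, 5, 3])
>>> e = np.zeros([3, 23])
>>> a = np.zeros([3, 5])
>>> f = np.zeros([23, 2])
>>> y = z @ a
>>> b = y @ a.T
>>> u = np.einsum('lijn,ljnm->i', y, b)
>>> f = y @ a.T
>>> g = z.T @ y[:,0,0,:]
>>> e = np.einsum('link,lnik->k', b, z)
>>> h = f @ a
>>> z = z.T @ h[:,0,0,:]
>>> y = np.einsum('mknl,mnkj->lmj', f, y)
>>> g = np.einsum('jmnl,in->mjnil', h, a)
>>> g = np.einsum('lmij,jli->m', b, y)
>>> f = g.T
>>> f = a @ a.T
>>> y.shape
(3, 2, 5)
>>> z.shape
(3, 5, 5, 5)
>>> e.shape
(3,)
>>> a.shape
(3, 5)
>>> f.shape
(3, 3)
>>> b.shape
(2, 5, 5, 3)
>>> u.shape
(5,)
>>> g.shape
(5,)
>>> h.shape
(2, 5, 5, 5)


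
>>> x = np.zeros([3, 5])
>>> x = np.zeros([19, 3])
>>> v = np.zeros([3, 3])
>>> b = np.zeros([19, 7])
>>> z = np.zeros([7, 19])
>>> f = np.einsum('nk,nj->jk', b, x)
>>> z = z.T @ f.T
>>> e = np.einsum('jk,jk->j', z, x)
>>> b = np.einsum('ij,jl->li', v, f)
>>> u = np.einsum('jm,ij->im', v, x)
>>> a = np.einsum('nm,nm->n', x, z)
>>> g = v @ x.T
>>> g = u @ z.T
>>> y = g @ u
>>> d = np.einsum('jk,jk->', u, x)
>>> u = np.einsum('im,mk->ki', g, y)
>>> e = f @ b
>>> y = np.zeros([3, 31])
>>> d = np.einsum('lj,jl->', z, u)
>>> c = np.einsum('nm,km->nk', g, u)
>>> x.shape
(19, 3)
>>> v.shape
(3, 3)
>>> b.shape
(7, 3)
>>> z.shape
(19, 3)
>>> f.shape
(3, 7)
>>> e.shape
(3, 3)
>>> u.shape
(3, 19)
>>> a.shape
(19,)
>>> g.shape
(19, 19)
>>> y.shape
(3, 31)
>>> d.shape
()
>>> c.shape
(19, 3)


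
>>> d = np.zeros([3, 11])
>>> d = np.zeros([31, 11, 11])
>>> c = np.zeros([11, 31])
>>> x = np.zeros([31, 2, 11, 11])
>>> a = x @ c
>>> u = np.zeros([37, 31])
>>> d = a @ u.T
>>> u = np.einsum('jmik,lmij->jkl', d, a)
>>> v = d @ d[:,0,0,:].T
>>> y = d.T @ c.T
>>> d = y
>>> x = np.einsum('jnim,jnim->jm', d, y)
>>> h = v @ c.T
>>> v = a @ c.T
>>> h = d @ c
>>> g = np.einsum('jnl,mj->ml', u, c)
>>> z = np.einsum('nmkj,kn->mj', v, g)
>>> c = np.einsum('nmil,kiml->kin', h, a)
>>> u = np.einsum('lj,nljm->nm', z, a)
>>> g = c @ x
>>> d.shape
(37, 11, 2, 11)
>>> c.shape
(31, 2, 37)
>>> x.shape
(37, 11)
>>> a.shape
(31, 2, 11, 31)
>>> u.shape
(31, 31)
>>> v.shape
(31, 2, 11, 11)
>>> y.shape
(37, 11, 2, 11)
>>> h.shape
(37, 11, 2, 31)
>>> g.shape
(31, 2, 11)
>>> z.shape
(2, 11)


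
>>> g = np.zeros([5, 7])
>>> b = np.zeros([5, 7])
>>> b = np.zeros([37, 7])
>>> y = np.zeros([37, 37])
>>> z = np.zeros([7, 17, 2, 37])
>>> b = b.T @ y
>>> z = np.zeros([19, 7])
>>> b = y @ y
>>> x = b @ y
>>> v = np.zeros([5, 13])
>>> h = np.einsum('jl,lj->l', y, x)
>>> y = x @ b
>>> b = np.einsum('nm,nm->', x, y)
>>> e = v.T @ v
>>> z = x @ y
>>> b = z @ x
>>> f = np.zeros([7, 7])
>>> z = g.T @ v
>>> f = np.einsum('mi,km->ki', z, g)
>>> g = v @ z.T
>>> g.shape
(5, 7)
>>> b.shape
(37, 37)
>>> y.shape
(37, 37)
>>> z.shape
(7, 13)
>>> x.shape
(37, 37)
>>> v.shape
(5, 13)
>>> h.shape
(37,)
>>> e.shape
(13, 13)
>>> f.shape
(5, 13)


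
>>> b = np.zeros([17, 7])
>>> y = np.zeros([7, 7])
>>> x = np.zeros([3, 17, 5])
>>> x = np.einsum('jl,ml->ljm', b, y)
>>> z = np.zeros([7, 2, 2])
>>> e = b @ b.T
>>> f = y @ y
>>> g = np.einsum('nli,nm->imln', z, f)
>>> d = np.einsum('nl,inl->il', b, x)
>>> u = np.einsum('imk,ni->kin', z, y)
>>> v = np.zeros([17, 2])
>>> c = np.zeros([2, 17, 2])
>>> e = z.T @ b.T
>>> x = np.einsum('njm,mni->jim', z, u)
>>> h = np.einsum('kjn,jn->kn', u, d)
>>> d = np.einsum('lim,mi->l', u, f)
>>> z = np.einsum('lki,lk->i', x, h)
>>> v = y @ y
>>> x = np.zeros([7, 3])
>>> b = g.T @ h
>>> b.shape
(7, 2, 7, 7)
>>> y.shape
(7, 7)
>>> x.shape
(7, 3)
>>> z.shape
(2,)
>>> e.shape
(2, 2, 17)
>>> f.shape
(7, 7)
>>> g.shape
(2, 7, 2, 7)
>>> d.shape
(2,)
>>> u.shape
(2, 7, 7)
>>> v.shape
(7, 7)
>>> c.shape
(2, 17, 2)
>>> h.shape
(2, 7)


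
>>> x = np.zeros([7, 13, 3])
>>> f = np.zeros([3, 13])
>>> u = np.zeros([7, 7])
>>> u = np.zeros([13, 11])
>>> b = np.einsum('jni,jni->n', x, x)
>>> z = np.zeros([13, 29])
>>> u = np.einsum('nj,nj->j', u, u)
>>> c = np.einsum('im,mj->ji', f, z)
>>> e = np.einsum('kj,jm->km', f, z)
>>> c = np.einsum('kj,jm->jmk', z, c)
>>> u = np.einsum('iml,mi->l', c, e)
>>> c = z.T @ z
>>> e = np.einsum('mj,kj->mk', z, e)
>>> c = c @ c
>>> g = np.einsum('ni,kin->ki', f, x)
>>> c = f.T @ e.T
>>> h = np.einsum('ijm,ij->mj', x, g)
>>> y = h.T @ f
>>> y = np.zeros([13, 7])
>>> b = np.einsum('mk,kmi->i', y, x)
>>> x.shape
(7, 13, 3)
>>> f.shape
(3, 13)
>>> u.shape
(13,)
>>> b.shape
(3,)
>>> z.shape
(13, 29)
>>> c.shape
(13, 13)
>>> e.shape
(13, 3)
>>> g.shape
(7, 13)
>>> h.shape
(3, 13)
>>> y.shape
(13, 7)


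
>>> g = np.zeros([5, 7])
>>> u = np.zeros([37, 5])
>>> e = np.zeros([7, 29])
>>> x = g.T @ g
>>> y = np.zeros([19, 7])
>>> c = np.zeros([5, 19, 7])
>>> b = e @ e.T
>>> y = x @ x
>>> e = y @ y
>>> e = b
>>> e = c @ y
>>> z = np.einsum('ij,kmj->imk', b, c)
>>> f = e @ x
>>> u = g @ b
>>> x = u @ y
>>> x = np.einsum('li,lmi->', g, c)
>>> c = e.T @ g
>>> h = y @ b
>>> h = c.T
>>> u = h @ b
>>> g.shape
(5, 7)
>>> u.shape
(7, 19, 7)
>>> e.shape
(5, 19, 7)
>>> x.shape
()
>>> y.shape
(7, 7)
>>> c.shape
(7, 19, 7)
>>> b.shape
(7, 7)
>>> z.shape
(7, 19, 5)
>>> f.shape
(5, 19, 7)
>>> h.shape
(7, 19, 7)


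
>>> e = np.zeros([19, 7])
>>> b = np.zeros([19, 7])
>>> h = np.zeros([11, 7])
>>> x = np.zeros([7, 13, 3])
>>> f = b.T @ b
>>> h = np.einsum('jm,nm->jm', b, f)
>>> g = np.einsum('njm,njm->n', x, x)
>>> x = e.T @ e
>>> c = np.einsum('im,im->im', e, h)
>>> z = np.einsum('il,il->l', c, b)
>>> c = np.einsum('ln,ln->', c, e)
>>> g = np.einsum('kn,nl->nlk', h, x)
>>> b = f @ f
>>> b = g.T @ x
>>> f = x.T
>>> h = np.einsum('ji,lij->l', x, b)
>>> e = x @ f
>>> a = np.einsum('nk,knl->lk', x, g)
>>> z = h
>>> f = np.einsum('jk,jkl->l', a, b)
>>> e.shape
(7, 7)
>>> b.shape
(19, 7, 7)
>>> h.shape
(19,)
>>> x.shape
(7, 7)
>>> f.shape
(7,)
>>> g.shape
(7, 7, 19)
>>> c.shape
()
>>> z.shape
(19,)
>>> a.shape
(19, 7)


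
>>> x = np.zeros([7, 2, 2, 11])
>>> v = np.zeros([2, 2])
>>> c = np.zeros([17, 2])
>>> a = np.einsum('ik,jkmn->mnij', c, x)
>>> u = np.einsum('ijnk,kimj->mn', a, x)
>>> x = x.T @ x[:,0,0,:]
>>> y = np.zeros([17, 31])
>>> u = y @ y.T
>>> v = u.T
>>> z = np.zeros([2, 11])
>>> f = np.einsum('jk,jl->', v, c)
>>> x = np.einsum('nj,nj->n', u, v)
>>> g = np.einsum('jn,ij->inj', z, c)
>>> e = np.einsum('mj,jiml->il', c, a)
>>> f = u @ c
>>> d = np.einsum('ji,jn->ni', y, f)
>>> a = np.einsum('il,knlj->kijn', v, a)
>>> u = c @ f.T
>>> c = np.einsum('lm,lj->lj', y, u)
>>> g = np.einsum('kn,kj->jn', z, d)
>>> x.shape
(17,)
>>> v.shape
(17, 17)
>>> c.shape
(17, 17)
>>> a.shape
(2, 17, 7, 11)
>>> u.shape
(17, 17)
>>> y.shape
(17, 31)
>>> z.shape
(2, 11)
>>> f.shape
(17, 2)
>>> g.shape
(31, 11)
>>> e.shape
(11, 7)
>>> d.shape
(2, 31)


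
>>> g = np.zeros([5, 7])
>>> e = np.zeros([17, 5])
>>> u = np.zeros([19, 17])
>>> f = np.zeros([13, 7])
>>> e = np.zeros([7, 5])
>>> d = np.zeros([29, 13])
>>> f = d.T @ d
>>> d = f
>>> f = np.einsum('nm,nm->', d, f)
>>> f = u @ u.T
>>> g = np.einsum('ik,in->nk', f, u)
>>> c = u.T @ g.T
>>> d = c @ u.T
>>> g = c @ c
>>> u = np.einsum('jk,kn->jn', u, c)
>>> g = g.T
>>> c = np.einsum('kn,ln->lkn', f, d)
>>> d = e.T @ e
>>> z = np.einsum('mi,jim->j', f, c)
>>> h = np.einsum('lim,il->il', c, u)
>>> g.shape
(17, 17)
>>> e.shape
(7, 5)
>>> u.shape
(19, 17)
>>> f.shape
(19, 19)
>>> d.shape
(5, 5)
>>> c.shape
(17, 19, 19)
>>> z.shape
(17,)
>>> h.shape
(19, 17)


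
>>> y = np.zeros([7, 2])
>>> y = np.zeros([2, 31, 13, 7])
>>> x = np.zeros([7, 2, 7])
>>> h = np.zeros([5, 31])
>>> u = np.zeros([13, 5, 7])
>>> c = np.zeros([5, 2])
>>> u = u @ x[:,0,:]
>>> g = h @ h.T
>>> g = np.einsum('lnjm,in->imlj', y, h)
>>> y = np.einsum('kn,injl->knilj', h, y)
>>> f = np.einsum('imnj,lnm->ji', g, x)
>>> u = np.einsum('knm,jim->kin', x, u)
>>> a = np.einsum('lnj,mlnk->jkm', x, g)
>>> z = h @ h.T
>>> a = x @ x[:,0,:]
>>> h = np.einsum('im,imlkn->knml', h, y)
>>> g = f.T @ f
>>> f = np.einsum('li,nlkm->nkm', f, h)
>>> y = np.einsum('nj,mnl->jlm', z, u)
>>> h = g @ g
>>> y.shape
(5, 2, 7)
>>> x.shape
(7, 2, 7)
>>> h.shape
(5, 5)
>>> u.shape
(7, 5, 2)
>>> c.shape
(5, 2)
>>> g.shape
(5, 5)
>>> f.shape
(7, 31, 2)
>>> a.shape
(7, 2, 7)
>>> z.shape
(5, 5)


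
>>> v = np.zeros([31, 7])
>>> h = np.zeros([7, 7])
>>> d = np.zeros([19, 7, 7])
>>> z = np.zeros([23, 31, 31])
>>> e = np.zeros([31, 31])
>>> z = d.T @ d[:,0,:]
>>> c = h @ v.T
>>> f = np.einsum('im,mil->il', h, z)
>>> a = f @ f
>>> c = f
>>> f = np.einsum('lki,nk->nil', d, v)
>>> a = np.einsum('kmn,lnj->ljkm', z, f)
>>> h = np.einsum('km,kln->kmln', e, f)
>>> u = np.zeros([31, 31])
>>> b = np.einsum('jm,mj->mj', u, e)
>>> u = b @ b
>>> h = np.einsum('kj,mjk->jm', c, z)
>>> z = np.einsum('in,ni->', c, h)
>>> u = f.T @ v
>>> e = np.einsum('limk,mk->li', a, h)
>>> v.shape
(31, 7)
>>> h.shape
(7, 7)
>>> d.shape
(19, 7, 7)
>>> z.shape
()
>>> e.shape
(31, 19)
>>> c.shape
(7, 7)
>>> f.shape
(31, 7, 19)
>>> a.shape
(31, 19, 7, 7)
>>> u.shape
(19, 7, 7)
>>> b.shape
(31, 31)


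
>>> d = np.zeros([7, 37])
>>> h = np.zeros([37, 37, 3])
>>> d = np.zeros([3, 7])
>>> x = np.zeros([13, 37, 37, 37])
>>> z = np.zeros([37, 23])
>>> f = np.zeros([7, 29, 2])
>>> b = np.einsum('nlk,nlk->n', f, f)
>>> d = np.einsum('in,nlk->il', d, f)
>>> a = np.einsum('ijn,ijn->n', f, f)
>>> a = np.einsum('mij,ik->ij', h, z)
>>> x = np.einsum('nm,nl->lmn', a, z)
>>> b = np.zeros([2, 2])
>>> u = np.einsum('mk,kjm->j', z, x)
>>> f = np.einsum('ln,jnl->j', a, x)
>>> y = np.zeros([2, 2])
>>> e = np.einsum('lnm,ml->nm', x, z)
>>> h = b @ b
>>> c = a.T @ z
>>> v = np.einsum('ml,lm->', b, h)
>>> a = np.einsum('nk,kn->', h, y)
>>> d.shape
(3, 29)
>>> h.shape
(2, 2)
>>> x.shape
(23, 3, 37)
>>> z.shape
(37, 23)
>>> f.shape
(23,)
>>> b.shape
(2, 2)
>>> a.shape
()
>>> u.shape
(3,)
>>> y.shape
(2, 2)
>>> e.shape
(3, 37)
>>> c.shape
(3, 23)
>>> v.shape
()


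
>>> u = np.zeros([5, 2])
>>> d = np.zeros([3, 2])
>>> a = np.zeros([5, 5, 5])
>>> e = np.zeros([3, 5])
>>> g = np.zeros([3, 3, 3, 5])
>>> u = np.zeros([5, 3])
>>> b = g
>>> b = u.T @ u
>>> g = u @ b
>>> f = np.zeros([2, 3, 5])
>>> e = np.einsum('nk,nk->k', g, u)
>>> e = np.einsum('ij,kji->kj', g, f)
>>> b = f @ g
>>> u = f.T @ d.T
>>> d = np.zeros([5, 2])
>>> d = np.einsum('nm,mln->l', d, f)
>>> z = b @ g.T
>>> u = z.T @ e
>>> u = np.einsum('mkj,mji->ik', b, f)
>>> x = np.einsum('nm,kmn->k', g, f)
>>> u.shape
(5, 3)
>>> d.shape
(3,)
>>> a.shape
(5, 5, 5)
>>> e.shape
(2, 3)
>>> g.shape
(5, 3)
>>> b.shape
(2, 3, 3)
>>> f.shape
(2, 3, 5)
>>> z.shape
(2, 3, 5)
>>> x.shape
(2,)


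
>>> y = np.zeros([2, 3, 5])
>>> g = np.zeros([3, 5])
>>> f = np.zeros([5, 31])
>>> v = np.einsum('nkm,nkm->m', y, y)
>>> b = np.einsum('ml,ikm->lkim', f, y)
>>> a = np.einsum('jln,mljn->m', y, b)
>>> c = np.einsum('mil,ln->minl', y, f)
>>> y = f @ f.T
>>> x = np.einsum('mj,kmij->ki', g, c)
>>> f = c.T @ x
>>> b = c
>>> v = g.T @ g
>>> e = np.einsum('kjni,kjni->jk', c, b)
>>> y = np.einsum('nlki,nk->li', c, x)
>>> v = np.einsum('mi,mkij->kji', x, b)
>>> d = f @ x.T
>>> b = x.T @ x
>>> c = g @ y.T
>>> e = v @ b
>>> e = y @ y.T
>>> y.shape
(3, 5)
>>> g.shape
(3, 5)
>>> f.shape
(5, 31, 3, 31)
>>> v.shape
(3, 5, 31)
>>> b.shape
(31, 31)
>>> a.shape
(31,)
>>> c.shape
(3, 3)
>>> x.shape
(2, 31)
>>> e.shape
(3, 3)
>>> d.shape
(5, 31, 3, 2)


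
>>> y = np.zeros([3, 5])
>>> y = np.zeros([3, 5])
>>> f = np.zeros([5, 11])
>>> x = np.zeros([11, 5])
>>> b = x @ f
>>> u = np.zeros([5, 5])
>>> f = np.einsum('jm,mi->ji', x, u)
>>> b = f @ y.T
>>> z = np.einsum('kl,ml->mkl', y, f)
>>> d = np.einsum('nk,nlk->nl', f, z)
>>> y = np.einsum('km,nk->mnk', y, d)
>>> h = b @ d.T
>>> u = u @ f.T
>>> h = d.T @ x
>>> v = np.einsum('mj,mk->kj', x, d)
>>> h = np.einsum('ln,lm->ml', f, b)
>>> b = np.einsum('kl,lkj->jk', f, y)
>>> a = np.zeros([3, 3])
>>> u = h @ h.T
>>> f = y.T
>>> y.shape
(5, 11, 3)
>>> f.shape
(3, 11, 5)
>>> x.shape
(11, 5)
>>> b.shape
(3, 11)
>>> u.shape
(3, 3)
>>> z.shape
(11, 3, 5)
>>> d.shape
(11, 3)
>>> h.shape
(3, 11)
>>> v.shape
(3, 5)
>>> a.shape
(3, 3)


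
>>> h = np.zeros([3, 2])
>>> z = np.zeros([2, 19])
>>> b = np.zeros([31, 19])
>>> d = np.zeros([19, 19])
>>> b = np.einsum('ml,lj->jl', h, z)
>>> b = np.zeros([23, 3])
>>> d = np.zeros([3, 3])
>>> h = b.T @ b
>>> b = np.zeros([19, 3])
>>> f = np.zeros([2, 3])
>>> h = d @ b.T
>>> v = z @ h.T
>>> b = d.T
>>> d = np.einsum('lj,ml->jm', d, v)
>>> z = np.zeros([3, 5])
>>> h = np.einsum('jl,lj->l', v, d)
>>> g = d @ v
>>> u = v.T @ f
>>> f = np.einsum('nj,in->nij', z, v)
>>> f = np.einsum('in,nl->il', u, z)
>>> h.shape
(3,)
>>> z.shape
(3, 5)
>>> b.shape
(3, 3)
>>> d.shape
(3, 2)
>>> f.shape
(3, 5)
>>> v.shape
(2, 3)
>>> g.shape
(3, 3)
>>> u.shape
(3, 3)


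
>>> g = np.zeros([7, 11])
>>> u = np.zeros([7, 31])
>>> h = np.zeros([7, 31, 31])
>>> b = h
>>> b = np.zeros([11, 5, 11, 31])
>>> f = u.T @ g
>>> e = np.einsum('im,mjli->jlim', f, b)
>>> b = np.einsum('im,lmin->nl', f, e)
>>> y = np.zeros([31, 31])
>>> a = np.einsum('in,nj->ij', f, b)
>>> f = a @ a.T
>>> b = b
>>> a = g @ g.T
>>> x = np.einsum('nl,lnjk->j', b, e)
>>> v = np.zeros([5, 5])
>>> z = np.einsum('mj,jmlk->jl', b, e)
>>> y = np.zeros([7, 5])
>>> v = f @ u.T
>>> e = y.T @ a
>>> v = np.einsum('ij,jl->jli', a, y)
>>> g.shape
(7, 11)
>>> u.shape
(7, 31)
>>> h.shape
(7, 31, 31)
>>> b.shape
(11, 5)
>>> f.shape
(31, 31)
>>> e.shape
(5, 7)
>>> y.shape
(7, 5)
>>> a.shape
(7, 7)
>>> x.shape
(31,)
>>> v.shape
(7, 5, 7)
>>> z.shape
(5, 31)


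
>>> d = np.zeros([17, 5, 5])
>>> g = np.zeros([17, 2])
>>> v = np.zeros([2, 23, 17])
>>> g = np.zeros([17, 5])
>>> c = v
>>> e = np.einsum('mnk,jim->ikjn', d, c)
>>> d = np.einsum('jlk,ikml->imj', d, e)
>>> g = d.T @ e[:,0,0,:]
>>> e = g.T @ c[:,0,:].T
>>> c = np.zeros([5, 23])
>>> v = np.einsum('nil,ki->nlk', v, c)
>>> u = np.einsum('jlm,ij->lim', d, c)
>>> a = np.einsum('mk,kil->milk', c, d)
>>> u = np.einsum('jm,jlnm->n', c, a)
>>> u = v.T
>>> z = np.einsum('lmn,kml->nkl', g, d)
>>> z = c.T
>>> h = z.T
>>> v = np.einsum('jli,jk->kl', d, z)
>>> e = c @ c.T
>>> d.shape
(23, 2, 17)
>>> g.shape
(17, 2, 5)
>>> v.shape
(5, 2)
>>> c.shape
(5, 23)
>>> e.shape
(5, 5)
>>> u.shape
(5, 17, 2)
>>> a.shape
(5, 2, 17, 23)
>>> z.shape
(23, 5)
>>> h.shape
(5, 23)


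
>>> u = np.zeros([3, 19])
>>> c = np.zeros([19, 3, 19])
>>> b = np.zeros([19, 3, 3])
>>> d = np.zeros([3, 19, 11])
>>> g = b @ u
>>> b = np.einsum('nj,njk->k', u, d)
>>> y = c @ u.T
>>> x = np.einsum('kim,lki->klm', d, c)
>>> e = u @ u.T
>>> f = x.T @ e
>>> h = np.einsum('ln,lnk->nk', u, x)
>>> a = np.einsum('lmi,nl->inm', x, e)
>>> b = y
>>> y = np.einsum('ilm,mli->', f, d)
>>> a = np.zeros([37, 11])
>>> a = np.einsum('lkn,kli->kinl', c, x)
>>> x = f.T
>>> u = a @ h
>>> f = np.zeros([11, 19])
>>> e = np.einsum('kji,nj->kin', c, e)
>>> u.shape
(3, 11, 19, 11)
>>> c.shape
(19, 3, 19)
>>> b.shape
(19, 3, 3)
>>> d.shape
(3, 19, 11)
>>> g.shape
(19, 3, 19)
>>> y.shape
()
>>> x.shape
(3, 19, 11)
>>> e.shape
(19, 19, 3)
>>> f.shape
(11, 19)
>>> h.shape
(19, 11)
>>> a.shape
(3, 11, 19, 19)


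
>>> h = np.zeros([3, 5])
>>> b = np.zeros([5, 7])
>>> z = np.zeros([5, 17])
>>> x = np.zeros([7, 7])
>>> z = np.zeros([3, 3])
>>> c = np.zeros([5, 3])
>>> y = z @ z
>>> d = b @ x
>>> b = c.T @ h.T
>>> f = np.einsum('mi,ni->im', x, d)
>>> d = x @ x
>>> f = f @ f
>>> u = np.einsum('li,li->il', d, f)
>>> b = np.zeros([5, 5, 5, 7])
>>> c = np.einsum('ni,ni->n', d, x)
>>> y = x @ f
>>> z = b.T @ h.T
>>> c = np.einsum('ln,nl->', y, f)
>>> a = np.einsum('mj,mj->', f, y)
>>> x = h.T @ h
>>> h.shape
(3, 5)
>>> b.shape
(5, 5, 5, 7)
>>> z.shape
(7, 5, 5, 3)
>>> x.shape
(5, 5)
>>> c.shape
()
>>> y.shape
(7, 7)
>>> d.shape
(7, 7)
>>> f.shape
(7, 7)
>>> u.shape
(7, 7)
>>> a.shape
()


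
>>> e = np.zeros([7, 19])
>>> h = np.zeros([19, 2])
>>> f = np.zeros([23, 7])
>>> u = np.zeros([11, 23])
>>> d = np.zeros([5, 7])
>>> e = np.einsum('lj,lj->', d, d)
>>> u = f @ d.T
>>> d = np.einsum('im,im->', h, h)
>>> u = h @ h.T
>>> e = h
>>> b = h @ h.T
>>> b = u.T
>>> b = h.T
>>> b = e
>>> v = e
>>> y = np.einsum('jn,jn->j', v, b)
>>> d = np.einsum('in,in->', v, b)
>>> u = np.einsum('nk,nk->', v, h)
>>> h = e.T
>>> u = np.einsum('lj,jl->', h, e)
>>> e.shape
(19, 2)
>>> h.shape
(2, 19)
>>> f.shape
(23, 7)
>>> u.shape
()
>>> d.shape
()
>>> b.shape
(19, 2)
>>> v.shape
(19, 2)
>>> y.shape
(19,)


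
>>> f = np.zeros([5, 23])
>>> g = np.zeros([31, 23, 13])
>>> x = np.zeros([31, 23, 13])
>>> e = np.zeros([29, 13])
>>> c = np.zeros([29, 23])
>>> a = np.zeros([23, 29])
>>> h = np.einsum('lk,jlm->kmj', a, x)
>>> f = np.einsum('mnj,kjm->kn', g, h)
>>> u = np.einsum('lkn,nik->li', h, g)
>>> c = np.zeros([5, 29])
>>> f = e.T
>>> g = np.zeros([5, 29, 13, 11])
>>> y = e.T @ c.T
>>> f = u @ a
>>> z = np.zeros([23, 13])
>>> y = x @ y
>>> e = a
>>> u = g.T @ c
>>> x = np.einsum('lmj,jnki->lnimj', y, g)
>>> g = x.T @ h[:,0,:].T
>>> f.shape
(29, 29)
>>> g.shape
(5, 23, 11, 29, 29)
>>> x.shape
(31, 29, 11, 23, 5)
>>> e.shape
(23, 29)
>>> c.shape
(5, 29)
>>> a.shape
(23, 29)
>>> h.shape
(29, 13, 31)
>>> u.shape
(11, 13, 29, 29)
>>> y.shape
(31, 23, 5)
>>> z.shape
(23, 13)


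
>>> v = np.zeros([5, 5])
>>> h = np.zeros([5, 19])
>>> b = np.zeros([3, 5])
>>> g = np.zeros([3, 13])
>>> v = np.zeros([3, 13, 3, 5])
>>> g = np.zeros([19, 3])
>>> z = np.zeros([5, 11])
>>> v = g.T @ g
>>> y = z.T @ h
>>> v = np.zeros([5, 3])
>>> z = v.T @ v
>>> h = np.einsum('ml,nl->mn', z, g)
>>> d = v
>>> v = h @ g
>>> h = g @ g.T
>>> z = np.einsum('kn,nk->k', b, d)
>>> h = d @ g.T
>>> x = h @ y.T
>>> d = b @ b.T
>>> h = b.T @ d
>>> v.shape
(3, 3)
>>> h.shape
(5, 3)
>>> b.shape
(3, 5)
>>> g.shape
(19, 3)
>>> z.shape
(3,)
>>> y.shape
(11, 19)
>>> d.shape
(3, 3)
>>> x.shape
(5, 11)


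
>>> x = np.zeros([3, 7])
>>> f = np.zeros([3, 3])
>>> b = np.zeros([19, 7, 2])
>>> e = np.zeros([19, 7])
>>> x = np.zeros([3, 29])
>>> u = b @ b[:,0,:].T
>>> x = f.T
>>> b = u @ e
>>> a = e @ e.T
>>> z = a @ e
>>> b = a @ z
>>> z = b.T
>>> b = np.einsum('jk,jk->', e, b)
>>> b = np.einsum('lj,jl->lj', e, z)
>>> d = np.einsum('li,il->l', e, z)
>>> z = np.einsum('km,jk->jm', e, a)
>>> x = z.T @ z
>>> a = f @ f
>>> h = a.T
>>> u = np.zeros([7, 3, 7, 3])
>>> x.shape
(7, 7)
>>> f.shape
(3, 3)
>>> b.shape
(19, 7)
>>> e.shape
(19, 7)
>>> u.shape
(7, 3, 7, 3)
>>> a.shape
(3, 3)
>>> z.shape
(19, 7)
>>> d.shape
(19,)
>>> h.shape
(3, 3)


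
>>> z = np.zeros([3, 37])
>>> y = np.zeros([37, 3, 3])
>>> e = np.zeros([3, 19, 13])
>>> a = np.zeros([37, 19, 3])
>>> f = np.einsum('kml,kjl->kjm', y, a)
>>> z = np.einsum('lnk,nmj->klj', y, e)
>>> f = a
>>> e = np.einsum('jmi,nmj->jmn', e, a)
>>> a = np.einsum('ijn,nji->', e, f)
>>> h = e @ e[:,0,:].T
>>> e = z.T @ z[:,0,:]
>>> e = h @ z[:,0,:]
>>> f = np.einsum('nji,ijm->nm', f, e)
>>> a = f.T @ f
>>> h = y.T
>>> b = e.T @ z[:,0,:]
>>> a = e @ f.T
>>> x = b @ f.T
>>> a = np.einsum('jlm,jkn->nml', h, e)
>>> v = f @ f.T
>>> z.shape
(3, 37, 13)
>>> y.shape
(37, 3, 3)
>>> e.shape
(3, 19, 13)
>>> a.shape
(13, 37, 3)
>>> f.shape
(37, 13)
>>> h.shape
(3, 3, 37)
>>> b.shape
(13, 19, 13)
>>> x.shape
(13, 19, 37)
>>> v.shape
(37, 37)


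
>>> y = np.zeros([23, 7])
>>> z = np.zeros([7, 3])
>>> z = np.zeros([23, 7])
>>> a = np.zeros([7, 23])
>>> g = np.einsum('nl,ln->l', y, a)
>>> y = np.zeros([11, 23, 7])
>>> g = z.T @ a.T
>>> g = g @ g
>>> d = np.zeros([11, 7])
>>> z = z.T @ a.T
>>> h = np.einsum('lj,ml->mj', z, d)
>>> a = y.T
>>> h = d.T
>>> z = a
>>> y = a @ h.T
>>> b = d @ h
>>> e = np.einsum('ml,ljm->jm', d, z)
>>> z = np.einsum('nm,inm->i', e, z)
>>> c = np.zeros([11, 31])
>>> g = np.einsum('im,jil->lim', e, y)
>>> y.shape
(7, 23, 7)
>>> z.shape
(7,)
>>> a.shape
(7, 23, 11)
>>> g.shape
(7, 23, 11)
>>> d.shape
(11, 7)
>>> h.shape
(7, 11)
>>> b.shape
(11, 11)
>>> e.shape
(23, 11)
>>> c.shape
(11, 31)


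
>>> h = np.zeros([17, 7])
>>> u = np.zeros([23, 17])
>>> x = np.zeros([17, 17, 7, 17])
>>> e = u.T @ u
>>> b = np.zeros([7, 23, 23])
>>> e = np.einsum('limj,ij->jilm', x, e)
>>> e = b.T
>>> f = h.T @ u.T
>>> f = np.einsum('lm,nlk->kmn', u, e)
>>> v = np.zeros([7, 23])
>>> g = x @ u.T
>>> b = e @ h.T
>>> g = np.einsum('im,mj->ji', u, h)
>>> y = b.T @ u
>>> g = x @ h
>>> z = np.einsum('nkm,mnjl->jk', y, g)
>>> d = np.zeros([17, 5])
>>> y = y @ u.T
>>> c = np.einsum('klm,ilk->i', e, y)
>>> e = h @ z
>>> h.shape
(17, 7)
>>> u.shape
(23, 17)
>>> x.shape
(17, 17, 7, 17)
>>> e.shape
(17, 23)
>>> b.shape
(23, 23, 17)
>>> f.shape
(7, 17, 23)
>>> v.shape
(7, 23)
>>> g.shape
(17, 17, 7, 7)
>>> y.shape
(17, 23, 23)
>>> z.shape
(7, 23)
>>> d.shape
(17, 5)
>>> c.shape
(17,)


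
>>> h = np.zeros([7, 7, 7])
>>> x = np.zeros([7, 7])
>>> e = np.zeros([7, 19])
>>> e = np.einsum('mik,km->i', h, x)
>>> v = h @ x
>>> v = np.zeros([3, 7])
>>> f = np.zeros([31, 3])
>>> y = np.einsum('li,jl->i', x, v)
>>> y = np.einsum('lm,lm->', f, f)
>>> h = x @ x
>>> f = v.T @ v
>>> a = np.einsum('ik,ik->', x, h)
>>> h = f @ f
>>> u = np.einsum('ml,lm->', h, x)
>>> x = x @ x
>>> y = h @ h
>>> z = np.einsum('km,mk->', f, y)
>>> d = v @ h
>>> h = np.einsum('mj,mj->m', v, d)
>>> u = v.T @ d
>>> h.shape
(3,)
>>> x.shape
(7, 7)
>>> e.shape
(7,)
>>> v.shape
(3, 7)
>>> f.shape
(7, 7)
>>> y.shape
(7, 7)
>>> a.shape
()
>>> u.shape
(7, 7)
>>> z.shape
()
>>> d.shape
(3, 7)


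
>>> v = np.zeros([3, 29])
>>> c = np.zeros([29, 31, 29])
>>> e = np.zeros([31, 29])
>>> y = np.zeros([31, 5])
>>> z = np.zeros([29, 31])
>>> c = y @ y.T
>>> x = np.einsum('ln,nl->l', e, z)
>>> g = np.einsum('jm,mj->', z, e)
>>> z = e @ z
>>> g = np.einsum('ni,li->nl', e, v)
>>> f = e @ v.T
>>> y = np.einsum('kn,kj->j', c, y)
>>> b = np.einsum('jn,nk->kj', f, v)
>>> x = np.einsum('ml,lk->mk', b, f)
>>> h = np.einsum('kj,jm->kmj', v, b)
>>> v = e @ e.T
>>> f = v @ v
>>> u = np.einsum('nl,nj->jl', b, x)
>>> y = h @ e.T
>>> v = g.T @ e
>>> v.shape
(3, 29)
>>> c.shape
(31, 31)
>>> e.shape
(31, 29)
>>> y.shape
(3, 31, 31)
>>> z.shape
(31, 31)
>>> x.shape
(29, 3)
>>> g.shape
(31, 3)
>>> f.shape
(31, 31)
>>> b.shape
(29, 31)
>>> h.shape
(3, 31, 29)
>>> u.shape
(3, 31)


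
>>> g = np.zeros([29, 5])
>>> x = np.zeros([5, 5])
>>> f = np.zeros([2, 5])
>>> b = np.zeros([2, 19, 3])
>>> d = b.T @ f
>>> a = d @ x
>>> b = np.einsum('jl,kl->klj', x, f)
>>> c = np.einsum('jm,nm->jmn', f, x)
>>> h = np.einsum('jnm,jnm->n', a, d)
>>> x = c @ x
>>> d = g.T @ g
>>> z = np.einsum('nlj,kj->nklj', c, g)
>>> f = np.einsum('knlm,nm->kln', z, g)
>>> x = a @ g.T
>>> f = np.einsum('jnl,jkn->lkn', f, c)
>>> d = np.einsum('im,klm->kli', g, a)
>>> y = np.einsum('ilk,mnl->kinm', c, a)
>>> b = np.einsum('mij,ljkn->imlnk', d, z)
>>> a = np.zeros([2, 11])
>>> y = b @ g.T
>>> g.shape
(29, 5)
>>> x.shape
(3, 19, 29)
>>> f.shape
(29, 5, 5)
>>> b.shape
(19, 3, 2, 5, 5)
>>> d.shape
(3, 19, 29)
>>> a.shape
(2, 11)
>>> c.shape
(2, 5, 5)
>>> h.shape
(19,)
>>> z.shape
(2, 29, 5, 5)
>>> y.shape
(19, 3, 2, 5, 29)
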